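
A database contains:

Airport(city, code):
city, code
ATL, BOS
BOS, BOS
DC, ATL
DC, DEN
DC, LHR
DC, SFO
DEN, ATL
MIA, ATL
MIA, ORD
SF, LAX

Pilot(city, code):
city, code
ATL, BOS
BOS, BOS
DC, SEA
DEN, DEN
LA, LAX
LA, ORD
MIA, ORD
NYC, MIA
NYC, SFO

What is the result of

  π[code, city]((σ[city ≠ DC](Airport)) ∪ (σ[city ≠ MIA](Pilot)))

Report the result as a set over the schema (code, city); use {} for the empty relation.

σ[city ≠ DC]: keep tuples satisfying city ≠ DC → {(ATL, BOS), (BOS, BOS), (DEN, ATL), (MIA, ATL), (MIA, ORD), (SF, LAX)}
σ[city ≠ MIA]: keep tuples satisfying city ≠ MIA → {(ATL, BOS), (BOS, BOS), (DC, SEA), (DEN, DEN), (LA, LAX), (LA, ORD), (NYC, MIA), (NYC, SFO)}
Taking the union: {(ATL, BOS), (BOS, BOS), (DC, SEA), (DEN, ATL), (DEN, DEN), (LA, LAX), (LA, ORD), (MIA, ATL), (MIA, ORD), (NYC, MIA), (NYC, SFO), (SF, LAX)}
π_{code, city} gives {(ATL, DEN), (ATL, MIA), (BOS, ATL), (BOS, BOS), (DEN, DEN), (LAX, LA), (LAX, SF), (MIA, NYC), (ORD, LA), (ORD, MIA), (SEA, DC), (SFO, NYC)}.

{(ATL, DEN), (ATL, MIA), (BOS, ATL), (BOS, BOS), (DEN, DEN), (LAX, LA), (LAX, SF), (MIA, NYC), (ORD, LA), (ORD, MIA), (SEA, DC), (SFO, NYC)}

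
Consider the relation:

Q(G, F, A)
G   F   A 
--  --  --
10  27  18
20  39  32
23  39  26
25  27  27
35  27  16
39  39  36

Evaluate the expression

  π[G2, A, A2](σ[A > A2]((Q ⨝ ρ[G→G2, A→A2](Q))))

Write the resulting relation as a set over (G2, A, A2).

ρ[G→G2, A→A2]: schema becomes (G2, F, A2); tuples unchanged.
Joining Q and ρ[G→G2, A→A2](Q) on F yields {(10, 27, 18, 10, 18), (10, 27, 18, 25, 27), (10, 27, 18, 35, 16), (20, 39, 32, 20, 32), (20, 39, 32, 23, 26), (20, 39, 32, 39, 36), (23, 39, 26, 20, 32), (23, 39, 26, 23, 26), (23, 39, 26, 39, 36), (25, 27, 27, 10, 18), (25, 27, 27, 25, 27), (25, 27, 27, 35, 16), (35, 27, 16, 10, 18), (35, 27, 16, 25, 27), (35, 27, 16, 35, 16), (39, 39, 36, 20, 32), (39, 39, 36, 23, 26), (39, 39, 36, 39, 36)}.
Apply σ_{A > A2}; surviving tuples: {(10, 27, 18, 35, 16), (20, 39, 32, 23, 26), (25, 27, 27, 10, 18), (25, 27, 27, 35, 16), (39, 39, 36, 20, 32), (39, 39, 36, 23, 26)}
π[G2, A, A2]: project onto (G2, A, A2) → {(10, 27, 18), (20, 36, 32), (23, 32, 26), (23, 36, 26), (35, 18, 16), (35, 27, 16)}

{(10, 27, 18), (20, 36, 32), (23, 32, 26), (23, 36, 26), (35, 18, 16), (35, 27, 16)}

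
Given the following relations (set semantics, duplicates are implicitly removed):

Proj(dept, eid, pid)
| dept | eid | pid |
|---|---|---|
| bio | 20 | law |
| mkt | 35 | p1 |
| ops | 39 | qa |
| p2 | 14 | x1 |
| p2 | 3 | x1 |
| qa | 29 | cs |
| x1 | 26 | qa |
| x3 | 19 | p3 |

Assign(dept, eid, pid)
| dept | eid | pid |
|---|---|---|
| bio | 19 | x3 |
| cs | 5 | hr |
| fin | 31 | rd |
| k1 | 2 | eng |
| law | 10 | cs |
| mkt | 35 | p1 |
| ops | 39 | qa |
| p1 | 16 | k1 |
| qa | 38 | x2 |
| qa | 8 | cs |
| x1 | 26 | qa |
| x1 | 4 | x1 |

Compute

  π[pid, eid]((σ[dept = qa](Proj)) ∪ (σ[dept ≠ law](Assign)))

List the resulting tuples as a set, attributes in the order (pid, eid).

Apply σ_{dept = qa}; surviving tuples: {(qa, 29, cs)}
Apply σ_{dept ≠ law}; surviving tuples: {(bio, 19, x3), (cs, 5, hr), (fin, 31, rd), (k1, 2, eng), (mkt, 35, p1), (ops, 39, qa), (p1, 16, k1), (qa, 38, x2), (qa, 8, cs), (x1, 26, qa), (x1, 4, x1)}
Taking the union: {(bio, 19, x3), (cs, 5, hr), (fin, 31, rd), (k1, 2, eng), (mkt, 35, p1), (ops, 39, qa), (p1, 16, k1), (qa, 29, cs), (qa, 38, x2), (qa, 8, cs), (x1, 26, qa), (x1, 4, x1)}
Keep only column(s) pid, eid: {(cs, 29), (cs, 8), (eng, 2), (hr, 5), (k1, 16), (p1, 35), (qa, 26), (qa, 39), (rd, 31), (x1, 4), (x2, 38), (x3, 19)}

{(cs, 29), (cs, 8), (eng, 2), (hr, 5), (k1, 16), (p1, 35), (qa, 26), (qa, 39), (rd, 31), (x1, 4), (x2, 38), (x3, 19)}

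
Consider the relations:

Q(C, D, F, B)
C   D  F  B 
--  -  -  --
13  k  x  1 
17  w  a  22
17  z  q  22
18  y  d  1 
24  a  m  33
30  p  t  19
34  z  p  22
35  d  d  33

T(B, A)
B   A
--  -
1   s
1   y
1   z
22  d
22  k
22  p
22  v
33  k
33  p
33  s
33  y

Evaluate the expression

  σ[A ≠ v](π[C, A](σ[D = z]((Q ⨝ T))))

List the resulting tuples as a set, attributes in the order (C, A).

Joining Q and T on B yields {(13, k, x, 1, s), (13, k, x, 1, y), (13, k, x, 1, z), (17, w, a, 22, d), (17, w, a, 22, k), (17, w, a, 22, p), (17, w, a, 22, v), (17, z, q, 22, d), (17, z, q, 22, k), (17, z, q, 22, p), (17, z, q, 22, v), (18, y, d, 1, s), (18, y, d, 1, y), (18, y, d, 1, z), (24, a, m, 33, k), (24, a, m, 33, p), (24, a, m, 33, s), (24, a, m, 33, y), (34, z, p, 22, d), (34, z, p, 22, k), (34, z, p, 22, p), (34, z, p, 22, v), (35, d, d, 33, k), (35, d, d, 33, p), (35, d, d, 33, s), (35, d, d, 33, y)}.
σ[D = z]: keep tuples satisfying D = z → {(17, z, q, 22, d), (17, z, q, 22, k), (17, z, q, 22, p), (17, z, q, 22, v), (34, z, p, 22, d), (34, z, p, 22, k), (34, z, p, 22, p), (34, z, p, 22, v)}
π_{C, A} gives {(17, d), (17, k), (17, p), (17, v), (34, d), (34, k), (34, p), (34, v)}.
σ[A ≠ v]: keep tuples satisfying A ≠ v → {(17, d), (17, k), (17, p), (34, d), (34, k), (34, p)}

{(17, d), (17, k), (17, p), (34, d), (34, k), (34, p)}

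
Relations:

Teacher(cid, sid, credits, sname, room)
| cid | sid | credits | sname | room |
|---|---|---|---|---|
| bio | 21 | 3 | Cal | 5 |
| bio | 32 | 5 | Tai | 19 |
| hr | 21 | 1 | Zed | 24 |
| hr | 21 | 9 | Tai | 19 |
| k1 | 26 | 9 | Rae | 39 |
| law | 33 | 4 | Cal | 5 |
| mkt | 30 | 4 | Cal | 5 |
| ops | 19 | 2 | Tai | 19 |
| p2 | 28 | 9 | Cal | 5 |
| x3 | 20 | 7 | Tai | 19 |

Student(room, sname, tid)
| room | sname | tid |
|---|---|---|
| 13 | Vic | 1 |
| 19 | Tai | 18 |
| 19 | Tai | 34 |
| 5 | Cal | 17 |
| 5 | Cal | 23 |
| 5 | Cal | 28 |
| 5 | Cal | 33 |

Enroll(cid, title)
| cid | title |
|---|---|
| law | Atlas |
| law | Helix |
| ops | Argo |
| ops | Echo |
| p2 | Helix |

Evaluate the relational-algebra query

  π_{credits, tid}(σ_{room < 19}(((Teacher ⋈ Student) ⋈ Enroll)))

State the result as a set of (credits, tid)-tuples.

{(4, 17), (4, 23), (4, 28), (4, 33), (9, 17), (9, 23), (9, 28), (9, 33)}

Teacher ⋈ Student (natural join on sname, room): {(bio, 21, 3, Cal, 5, 17), (bio, 21, 3, Cal, 5, 23), (bio, 21, 3, Cal, 5, 28), (bio, 21, 3, Cal, 5, 33), (bio, 32, 5, Tai, 19, 18), (bio, 32, 5, Tai, 19, 34), (hr, 21, 9, Tai, 19, 18), (hr, 21, 9, Tai, 19, 34), (law, 33, 4, Cal, 5, 17), (law, 33, 4, Cal, 5, 23), (law, 33, 4, Cal, 5, 28), (law, 33, 4, Cal, 5, 33), (mkt, 30, 4, Cal, 5, 17), (mkt, 30, 4, Cal, 5, 23), (mkt, 30, 4, Cal, 5, 28), (mkt, 30, 4, Cal, 5, 33), (ops, 19, 2, Tai, 19, 18), (ops, 19, 2, Tai, 19, 34), (p2, 28, 9, Cal, 5, 17), (p2, 28, 9, Cal, 5, 23), (p2, 28, 9, Cal, 5, 28), (p2, 28, 9, Cal, 5, 33), (x3, 20, 7, Tai, 19, 18), (x3, 20, 7, Tai, 19, 34)}
(Teacher ⋈ Student) ⋈ Enroll (natural join on cid): {(law, 33, 4, Cal, 5, 17, Atlas), (law, 33, 4, Cal, 5, 17, Helix), (law, 33, 4, Cal, 5, 23, Atlas), (law, 33, 4, Cal, 5, 23, Helix), (law, 33, 4, Cal, 5, 28, Atlas), (law, 33, 4, Cal, 5, 28, Helix), (law, 33, 4, Cal, 5, 33, Atlas), (law, 33, 4, Cal, 5, 33, Helix), (ops, 19, 2, Tai, 19, 18, Argo), (ops, 19, 2, Tai, 19, 18, Echo), (ops, 19, 2, Tai, 19, 34, Argo), (ops, 19, 2, Tai, 19, 34, Echo), (p2, 28, 9, Cal, 5, 17, Helix), (p2, 28, 9, Cal, 5, 23, Helix), (p2, 28, 9, Cal, 5, 28, Helix), (p2, 28, 9, Cal, 5, 33, Helix)}
σ[room < 19]: keep tuples satisfying room < 19 → {(law, 33, 4, Cal, 5, 17, Atlas), (law, 33, 4, Cal, 5, 17, Helix), (law, 33, 4, Cal, 5, 23, Atlas), (law, 33, 4, Cal, 5, 23, Helix), (law, 33, 4, Cal, 5, 28, Atlas), (law, 33, 4, Cal, 5, 28, Helix), (law, 33, 4, Cal, 5, 33, Atlas), (law, 33, 4, Cal, 5, 33, Helix), (p2, 28, 9, Cal, 5, 17, Helix), (p2, 28, 9, Cal, 5, 23, Helix), (p2, 28, 9, Cal, 5, 28, Helix), (p2, 28, 9, Cal, 5, 33, Helix)}
Keep only column(s) credits, tid (4 duplicate(s) eliminated): {(4, 17), (4, 23), (4, 28), (4, 33), (9, 17), (9, 23), (9, 28), (9, 33)}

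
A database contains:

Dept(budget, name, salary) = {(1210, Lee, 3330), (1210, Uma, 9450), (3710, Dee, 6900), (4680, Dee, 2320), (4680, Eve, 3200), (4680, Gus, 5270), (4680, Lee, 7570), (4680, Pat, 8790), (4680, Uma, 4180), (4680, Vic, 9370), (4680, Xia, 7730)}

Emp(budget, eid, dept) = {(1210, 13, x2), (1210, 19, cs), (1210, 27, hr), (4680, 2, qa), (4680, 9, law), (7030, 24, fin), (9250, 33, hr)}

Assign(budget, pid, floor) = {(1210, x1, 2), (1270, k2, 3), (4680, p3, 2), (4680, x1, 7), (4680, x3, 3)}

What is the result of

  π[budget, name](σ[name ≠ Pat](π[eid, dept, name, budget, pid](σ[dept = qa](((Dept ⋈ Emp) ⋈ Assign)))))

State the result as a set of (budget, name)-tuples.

{(4680, Dee), (4680, Eve), (4680, Gus), (4680, Lee), (4680, Uma), (4680, Vic), (4680, Xia)}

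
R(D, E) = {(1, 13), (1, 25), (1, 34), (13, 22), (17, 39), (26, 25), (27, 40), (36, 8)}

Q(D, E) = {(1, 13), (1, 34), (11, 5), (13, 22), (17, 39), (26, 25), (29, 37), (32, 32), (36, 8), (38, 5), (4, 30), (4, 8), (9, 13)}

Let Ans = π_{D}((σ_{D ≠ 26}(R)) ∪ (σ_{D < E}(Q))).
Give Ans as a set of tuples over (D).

Apply σ_{D ≠ 26}; surviving tuples: {(1, 13), (1, 25), (1, 34), (13, 22), (17, 39), (27, 40), (36, 8)}
Apply σ_{D < E}; surviving tuples: {(1, 13), (1, 34), (13, 22), (17, 39), (29, 37), (4, 30), (4, 8), (9, 13)}
Union: {(1, 13), (1, 25), (1, 34), (13, 22), (17, 39), (27, 40), (36, 8)} with {(1, 13), (1, 34), (13, 22), (17, 39), (29, 37), (4, 30), (4, 8), (9, 13)} → {(1, 13), (1, 25), (1, 34), (13, 22), (17, 39), (27, 40), (29, 37), (36, 8), (4, 30), (4, 8), (9, 13)}
Projecting to D (3 duplicate(s) eliminated): {1, 13, 17, 27, 29, 36, 4, 9}

{1, 13, 17, 27, 29, 36, 4, 9}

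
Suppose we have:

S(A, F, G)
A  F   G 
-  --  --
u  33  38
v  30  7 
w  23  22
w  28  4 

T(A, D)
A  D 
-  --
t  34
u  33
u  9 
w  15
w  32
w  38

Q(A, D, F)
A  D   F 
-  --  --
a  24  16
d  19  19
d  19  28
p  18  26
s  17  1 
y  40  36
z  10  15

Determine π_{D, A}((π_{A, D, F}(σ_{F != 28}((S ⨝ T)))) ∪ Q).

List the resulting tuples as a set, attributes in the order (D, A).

{(10, z), (15, w), (17, s), (18, p), (19, d), (24, a), (32, w), (33, u), (38, w), (40, y), (9, u)}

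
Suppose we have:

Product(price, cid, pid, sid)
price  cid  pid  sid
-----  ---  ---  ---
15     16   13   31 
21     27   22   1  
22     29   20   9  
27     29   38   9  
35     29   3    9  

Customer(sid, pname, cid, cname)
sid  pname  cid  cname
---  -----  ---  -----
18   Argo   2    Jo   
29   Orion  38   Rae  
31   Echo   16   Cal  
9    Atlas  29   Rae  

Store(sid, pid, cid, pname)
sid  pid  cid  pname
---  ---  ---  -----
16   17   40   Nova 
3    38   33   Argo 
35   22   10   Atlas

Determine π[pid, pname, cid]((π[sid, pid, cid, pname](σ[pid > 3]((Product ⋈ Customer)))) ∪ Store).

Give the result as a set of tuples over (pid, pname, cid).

Joining Product and Customer on cid, sid yields {(15, 16, 13, 31, Echo, Cal), (22, 29, 20, 9, Atlas, Rae), (27, 29, 38, 9, Atlas, Rae), (35, 29, 3, 9, Atlas, Rae)}.
Filtering on pid > 3 leaves {(15, 16, 13, 31, Echo, Cal), (22, 29, 20, 9, Atlas, Rae), (27, 29, 38, 9, Atlas, Rae)}.
π[sid, pid, cid, pname]: project onto (sid, pid, cid, pname) → {(31, 13, 16, Echo), (9, 20, 29, Atlas), (9, 38, 29, Atlas)}
Taking the union: {(16, 17, 40, Nova), (3, 38, 33, Argo), (31, 13, 16, Echo), (35, 22, 10, Atlas), (9, 20, 29, Atlas), (9, 38, 29, Atlas)}
π[pid, pname, cid]: project onto (pid, pname, cid) → {(13, Echo, 16), (17, Nova, 40), (20, Atlas, 29), (22, Atlas, 10), (38, Argo, 33), (38, Atlas, 29)}

{(13, Echo, 16), (17, Nova, 40), (20, Atlas, 29), (22, Atlas, 10), (38, Argo, 33), (38, Atlas, 29)}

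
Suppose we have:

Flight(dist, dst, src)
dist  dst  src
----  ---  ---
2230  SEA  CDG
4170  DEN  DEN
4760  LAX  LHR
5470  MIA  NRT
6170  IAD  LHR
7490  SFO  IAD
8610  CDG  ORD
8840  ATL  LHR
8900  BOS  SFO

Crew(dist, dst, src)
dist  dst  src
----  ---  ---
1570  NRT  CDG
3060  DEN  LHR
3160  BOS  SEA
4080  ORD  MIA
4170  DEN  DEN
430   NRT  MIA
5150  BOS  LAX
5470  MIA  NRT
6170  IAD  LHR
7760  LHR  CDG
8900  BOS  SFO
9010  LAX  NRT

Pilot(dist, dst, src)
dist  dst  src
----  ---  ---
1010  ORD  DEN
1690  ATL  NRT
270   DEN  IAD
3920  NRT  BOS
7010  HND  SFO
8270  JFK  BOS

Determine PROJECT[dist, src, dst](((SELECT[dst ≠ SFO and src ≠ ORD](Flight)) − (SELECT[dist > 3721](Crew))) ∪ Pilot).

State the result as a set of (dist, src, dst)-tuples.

Selection dst ≠ SFO and src ≠ ORD: {(2230, SEA, CDG), (4170, DEN, DEN), (4760, LAX, LHR), (5470, MIA, NRT), (6170, IAD, LHR), (8840, ATL, LHR), (8900, BOS, SFO)}
Selection dist > 3721: {(4080, ORD, MIA), (4170, DEN, DEN), (5150, BOS, LAX), (5470, MIA, NRT), (6170, IAD, LHR), (7760, LHR, CDG), (8900, BOS, SFO), (9010, LAX, NRT)}
Set difference of the two operands is {(2230, SEA, CDG), (4760, LAX, LHR), (8840, ATL, LHR)}.
Set union of the two operands is {(1010, ORD, DEN), (1690, ATL, NRT), (2230, SEA, CDG), (270, DEN, IAD), (3920, NRT, BOS), (4760, LAX, LHR), (7010, HND, SFO), (8270, JFK, BOS), (8840, ATL, LHR)}.
π_{dist, src, dst} gives {(1010, DEN, ORD), (1690, NRT, ATL), (2230, CDG, SEA), (270, IAD, DEN), (3920, BOS, NRT), (4760, LHR, LAX), (7010, SFO, HND), (8270, BOS, JFK), (8840, LHR, ATL)}.

{(1010, DEN, ORD), (1690, NRT, ATL), (2230, CDG, SEA), (270, IAD, DEN), (3920, BOS, NRT), (4760, LHR, LAX), (7010, SFO, HND), (8270, BOS, JFK), (8840, LHR, ATL)}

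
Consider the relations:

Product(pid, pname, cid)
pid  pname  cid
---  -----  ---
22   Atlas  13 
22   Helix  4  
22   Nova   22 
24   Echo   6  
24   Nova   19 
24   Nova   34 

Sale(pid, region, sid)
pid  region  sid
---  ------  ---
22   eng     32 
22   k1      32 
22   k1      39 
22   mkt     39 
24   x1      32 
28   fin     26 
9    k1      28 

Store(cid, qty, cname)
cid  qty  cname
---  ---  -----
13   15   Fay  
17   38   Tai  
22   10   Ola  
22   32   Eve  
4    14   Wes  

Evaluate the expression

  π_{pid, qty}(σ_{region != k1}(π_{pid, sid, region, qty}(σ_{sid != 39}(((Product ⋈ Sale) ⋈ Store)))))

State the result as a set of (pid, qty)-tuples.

{(22, 10), (22, 14), (22, 15), (22, 32)}

Joining Product and Sale on pid yields {(22, Atlas, 13, eng, 32), (22, Atlas, 13, k1, 32), (22, Atlas, 13, k1, 39), (22, Atlas, 13, mkt, 39), (22, Helix, 4, eng, 32), (22, Helix, 4, k1, 32), (22, Helix, 4, k1, 39), (22, Helix, 4, mkt, 39), (22, Nova, 22, eng, 32), (22, Nova, 22, k1, 32), (22, Nova, 22, k1, 39), (22, Nova, 22, mkt, 39), (24, Echo, 6, x1, 32), (24, Nova, 19, x1, 32), (24, Nova, 34, x1, 32)}.
Joining (Product ⋈ Sale) and Store on cid yields {(22, Atlas, 13, eng, 32, 15, Fay), (22, Atlas, 13, k1, 32, 15, Fay), (22, Atlas, 13, k1, 39, 15, Fay), (22, Atlas, 13, mkt, 39, 15, Fay), (22, Helix, 4, eng, 32, 14, Wes), (22, Helix, 4, k1, 32, 14, Wes), (22, Helix, 4, k1, 39, 14, Wes), (22, Helix, 4, mkt, 39, 14, Wes), (22, Nova, 22, eng, 32, 10, Ola), (22, Nova, 22, eng, 32, 32, Eve), (22, Nova, 22, k1, 32, 10, Ola), (22, Nova, 22, k1, 32, 32, Eve), (22, Nova, 22, k1, 39, 10, Ola), (22, Nova, 22, k1, 39, 32, Eve), (22, Nova, 22, mkt, 39, 10, Ola), (22, Nova, 22, mkt, 39, 32, Eve)}.
Apply σ_{sid != 39}; surviving tuples: {(22, Atlas, 13, eng, 32, 15, Fay), (22, Atlas, 13, k1, 32, 15, Fay), (22, Helix, 4, eng, 32, 14, Wes), (22, Helix, 4, k1, 32, 14, Wes), (22, Nova, 22, eng, 32, 10, Ola), (22, Nova, 22, eng, 32, 32, Eve), (22, Nova, 22, k1, 32, 10, Ola), (22, Nova, 22, k1, 32, 32, Eve)}
Keep only column(s) pid, sid, region, qty: {(22, 32, eng, 10), (22, 32, eng, 14), (22, 32, eng, 15), (22, 32, eng, 32), (22, 32, k1, 10), (22, 32, k1, 14), (22, 32, k1, 15), (22, 32, k1, 32)}
Apply σ_{region != k1}; surviving tuples: {(22, 32, eng, 10), (22, 32, eng, 14), (22, 32, eng, 15), (22, 32, eng, 32)}
Keep only column(s) pid, qty: {(22, 10), (22, 14), (22, 15), (22, 32)}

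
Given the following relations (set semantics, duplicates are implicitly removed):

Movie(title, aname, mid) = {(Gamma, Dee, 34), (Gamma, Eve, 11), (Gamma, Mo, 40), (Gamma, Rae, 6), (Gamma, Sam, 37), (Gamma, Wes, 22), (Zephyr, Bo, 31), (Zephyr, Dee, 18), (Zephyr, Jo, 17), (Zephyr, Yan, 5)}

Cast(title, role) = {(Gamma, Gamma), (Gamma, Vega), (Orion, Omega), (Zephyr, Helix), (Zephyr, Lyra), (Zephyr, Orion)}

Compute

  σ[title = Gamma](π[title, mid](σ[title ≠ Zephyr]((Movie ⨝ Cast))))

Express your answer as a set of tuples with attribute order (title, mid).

Movie ⋈ Cast (natural join on title): {(Gamma, Dee, 34, Gamma), (Gamma, Dee, 34, Vega), (Gamma, Eve, 11, Gamma), (Gamma, Eve, 11, Vega), (Gamma, Mo, 40, Gamma), (Gamma, Mo, 40, Vega), (Gamma, Rae, 6, Gamma), (Gamma, Rae, 6, Vega), (Gamma, Sam, 37, Gamma), (Gamma, Sam, 37, Vega), (Gamma, Wes, 22, Gamma), (Gamma, Wes, 22, Vega), (Zephyr, Bo, 31, Helix), (Zephyr, Bo, 31, Lyra), (Zephyr, Bo, 31, Orion), (Zephyr, Dee, 18, Helix), (Zephyr, Dee, 18, Lyra), (Zephyr, Dee, 18, Orion), (Zephyr, Jo, 17, Helix), (Zephyr, Jo, 17, Lyra), (Zephyr, Jo, 17, Orion), (Zephyr, Yan, 5, Helix), (Zephyr, Yan, 5, Lyra), (Zephyr, Yan, 5, Orion)}
Apply σ_{title ≠ Zephyr}; surviving tuples: {(Gamma, Dee, 34, Gamma), (Gamma, Dee, 34, Vega), (Gamma, Eve, 11, Gamma), (Gamma, Eve, 11, Vega), (Gamma, Mo, 40, Gamma), (Gamma, Mo, 40, Vega), (Gamma, Rae, 6, Gamma), (Gamma, Rae, 6, Vega), (Gamma, Sam, 37, Gamma), (Gamma, Sam, 37, Vega), (Gamma, Wes, 22, Gamma), (Gamma, Wes, 22, Vega)}
Keep only column(s) title, mid (6 duplicate(s) eliminated): {(Gamma, 11), (Gamma, 22), (Gamma, 34), (Gamma, 37), (Gamma, 40), (Gamma, 6)}
Apply σ_{title = Gamma}; surviving tuples: {(Gamma, 11), (Gamma, 22), (Gamma, 34), (Gamma, 37), (Gamma, 40), (Gamma, 6)}

{(Gamma, 11), (Gamma, 22), (Gamma, 34), (Gamma, 37), (Gamma, 40), (Gamma, 6)}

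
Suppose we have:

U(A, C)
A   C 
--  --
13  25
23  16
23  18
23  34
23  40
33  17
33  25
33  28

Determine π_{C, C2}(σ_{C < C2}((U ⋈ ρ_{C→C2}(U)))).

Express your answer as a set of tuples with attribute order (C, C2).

{(16, 18), (16, 34), (16, 40), (17, 25), (17, 28), (18, 34), (18, 40), (25, 28), (34, 40)}

ρ[C→C2]: schema becomes (A, C2); tuples unchanged.
U ⋈ ρ_{C→C2}(U) (natural join on A): {(13, 25, 25), (23, 16, 16), (23, 16, 18), (23, 16, 34), (23, 16, 40), (23, 18, 16), (23, 18, 18), (23, 18, 34), (23, 18, 40), (23, 34, 16), (23, 34, 18), (23, 34, 34), (23, 34, 40), (23, 40, 16), (23, 40, 18), (23, 40, 34), (23, 40, 40), (33, 17, 17), (33, 17, 25), (33, 17, 28), (33, 25, 17), (33, 25, 25), (33, 25, 28), (33, 28, 17), (33, 28, 25), (33, 28, 28)}
Apply σ_{C < C2}; surviving tuples: {(23, 16, 18), (23, 16, 34), (23, 16, 40), (23, 18, 34), (23, 18, 40), (23, 34, 40), (33, 17, 25), (33, 17, 28), (33, 25, 28)}
π_{C, C2} gives {(16, 18), (16, 34), (16, 40), (17, 25), (17, 28), (18, 34), (18, 40), (25, 28), (34, 40)}.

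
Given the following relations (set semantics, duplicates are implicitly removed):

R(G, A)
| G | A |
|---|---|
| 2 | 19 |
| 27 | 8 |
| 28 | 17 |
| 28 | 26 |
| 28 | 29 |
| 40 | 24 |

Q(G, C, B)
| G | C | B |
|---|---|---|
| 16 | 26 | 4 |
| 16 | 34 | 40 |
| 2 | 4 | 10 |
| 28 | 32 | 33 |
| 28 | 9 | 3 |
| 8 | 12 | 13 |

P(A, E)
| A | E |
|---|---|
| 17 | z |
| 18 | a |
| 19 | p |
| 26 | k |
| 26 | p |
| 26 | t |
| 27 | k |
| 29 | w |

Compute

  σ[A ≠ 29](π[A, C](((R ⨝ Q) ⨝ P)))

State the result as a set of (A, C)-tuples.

R ⋈ Q (natural join on G): {(2, 19, 4, 10), (28, 17, 32, 33), (28, 17, 9, 3), (28, 26, 32, 33), (28, 26, 9, 3), (28, 29, 32, 33), (28, 29, 9, 3)}
(R ⨝ Q) ⋈ P (natural join on A): {(2, 19, 4, 10, p), (28, 17, 32, 33, z), (28, 17, 9, 3, z), (28, 26, 32, 33, k), (28, 26, 32, 33, p), (28, 26, 32, 33, t), (28, 26, 9, 3, k), (28, 26, 9, 3, p), (28, 26, 9, 3, t), (28, 29, 32, 33, w), (28, 29, 9, 3, w)}
Keep only column(s) A, C (4 duplicate(s) eliminated): {(17, 32), (17, 9), (19, 4), (26, 32), (26, 9), (29, 32), (29, 9)}
Selection A ≠ 29: {(17, 32), (17, 9), (19, 4), (26, 32), (26, 9)}

{(17, 32), (17, 9), (19, 4), (26, 32), (26, 9)}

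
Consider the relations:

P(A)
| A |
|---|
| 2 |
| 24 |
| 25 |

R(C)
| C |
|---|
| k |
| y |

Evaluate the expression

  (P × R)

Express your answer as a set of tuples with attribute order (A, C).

{(2, k), (2, y), (24, k), (24, y), (25, k), (25, y)}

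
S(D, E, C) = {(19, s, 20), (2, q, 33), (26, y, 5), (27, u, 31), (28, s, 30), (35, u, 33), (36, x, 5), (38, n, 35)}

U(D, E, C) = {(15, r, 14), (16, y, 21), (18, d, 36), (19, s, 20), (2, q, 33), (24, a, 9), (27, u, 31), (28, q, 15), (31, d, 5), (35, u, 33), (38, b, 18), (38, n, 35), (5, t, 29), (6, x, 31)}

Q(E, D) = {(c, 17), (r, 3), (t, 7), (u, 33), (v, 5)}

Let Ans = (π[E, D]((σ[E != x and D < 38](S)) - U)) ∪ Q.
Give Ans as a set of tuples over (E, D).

Selection E != x and D < 38: {(19, s, 20), (2, q, 33), (26, y, 5), (27, u, 31), (28, s, 30), (35, u, 33)}
Set difference of the two operands is {(26, y, 5), (28, s, 30)}.
Keep only column(s) E, D: {(s, 28), (y, 26)}
Set union of the two operands is {(c, 17), (r, 3), (s, 28), (t, 7), (u, 33), (v, 5), (y, 26)}.

{(c, 17), (r, 3), (s, 28), (t, 7), (u, 33), (v, 5), (y, 26)}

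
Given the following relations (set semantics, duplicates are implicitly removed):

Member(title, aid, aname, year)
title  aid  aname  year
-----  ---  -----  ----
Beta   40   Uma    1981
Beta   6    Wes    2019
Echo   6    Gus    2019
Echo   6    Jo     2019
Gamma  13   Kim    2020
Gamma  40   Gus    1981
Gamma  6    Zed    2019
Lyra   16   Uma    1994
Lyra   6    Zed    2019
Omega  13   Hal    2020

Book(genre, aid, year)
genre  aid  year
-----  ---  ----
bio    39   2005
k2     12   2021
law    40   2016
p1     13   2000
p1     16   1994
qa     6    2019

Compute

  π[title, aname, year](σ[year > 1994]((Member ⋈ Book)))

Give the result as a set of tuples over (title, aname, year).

{(Beta, Wes, 2019), (Echo, Gus, 2019), (Echo, Jo, 2019), (Gamma, Zed, 2019), (Lyra, Zed, 2019)}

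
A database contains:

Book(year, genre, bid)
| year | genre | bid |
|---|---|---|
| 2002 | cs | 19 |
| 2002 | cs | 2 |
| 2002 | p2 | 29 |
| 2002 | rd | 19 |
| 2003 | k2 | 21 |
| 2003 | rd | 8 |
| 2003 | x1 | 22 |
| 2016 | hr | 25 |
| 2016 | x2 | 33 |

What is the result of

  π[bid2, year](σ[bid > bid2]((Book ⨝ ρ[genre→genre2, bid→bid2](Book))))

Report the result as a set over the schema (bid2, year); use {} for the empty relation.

ρ[genre→genre2, bid→bid2]: schema becomes (year, genre2, bid2); tuples unchanged.
Natural join on year: {(2002, cs, 19, cs, 19), (2002, cs, 19, cs, 2), (2002, cs, 19, p2, 29), (2002, cs, 19, rd, 19), (2002, cs, 2, cs, 19), (2002, cs, 2, cs, 2), (2002, cs, 2, p2, 29), (2002, cs, 2, rd, 19), (2002, p2, 29, cs, 19), (2002, p2, 29, cs, 2), (2002, p2, 29, p2, 29), (2002, p2, 29, rd, 19), (2002, rd, 19, cs, 19), (2002, rd, 19, cs, 2), (2002, rd, 19, p2, 29), (2002, rd, 19, rd, 19), (2003, k2, 21, k2, 21), (2003, k2, 21, rd, 8), (2003, k2, 21, x1, 22), (2003, rd, 8, k2, 21), (2003, rd, 8, rd, 8), (2003, rd, 8, x1, 22), (2003, x1, 22, k2, 21), (2003, x1, 22, rd, 8), (2003, x1, 22, x1, 22), (2016, hr, 25, hr, 25), (2016, hr, 25, x2, 33), (2016, x2, 33, hr, 25), (2016, x2, 33, x2, 33)}
Selection bid > bid2: {(2002, cs, 19, cs, 2), (2002, p2, 29, cs, 19), (2002, p2, 29, cs, 2), (2002, p2, 29, rd, 19), (2002, rd, 19, cs, 2), (2003, k2, 21, rd, 8), (2003, x1, 22, k2, 21), (2003, x1, 22, rd, 8), (2016, x2, 33, hr, 25)}
π[bid2, year]: project onto (bid2, year) (4 duplicate(s) eliminated) → {(19, 2002), (2, 2002), (21, 2003), (25, 2016), (8, 2003)}

{(19, 2002), (2, 2002), (21, 2003), (25, 2016), (8, 2003)}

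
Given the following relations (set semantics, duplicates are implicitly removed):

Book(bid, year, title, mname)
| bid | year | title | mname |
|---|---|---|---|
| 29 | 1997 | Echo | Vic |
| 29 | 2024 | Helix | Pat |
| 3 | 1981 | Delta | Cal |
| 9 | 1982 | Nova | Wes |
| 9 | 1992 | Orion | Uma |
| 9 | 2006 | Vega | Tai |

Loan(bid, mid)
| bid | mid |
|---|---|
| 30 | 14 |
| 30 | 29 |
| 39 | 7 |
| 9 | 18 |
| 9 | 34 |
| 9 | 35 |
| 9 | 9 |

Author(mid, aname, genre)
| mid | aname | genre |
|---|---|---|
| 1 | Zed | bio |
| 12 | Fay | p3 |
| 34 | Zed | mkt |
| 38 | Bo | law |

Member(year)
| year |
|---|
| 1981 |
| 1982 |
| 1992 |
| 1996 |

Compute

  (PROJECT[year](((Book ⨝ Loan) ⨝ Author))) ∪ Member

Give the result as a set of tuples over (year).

Natural join on bid: {(9, 1982, Nova, Wes, 18), (9, 1982, Nova, Wes, 34), (9, 1982, Nova, Wes, 35), (9, 1982, Nova, Wes, 9), (9, 1992, Orion, Uma, 18), (9, 1992, Orion, Uma, 34), (9, 1992, Orion, Uma, 35), (9, 1992, Orion, Uma, 9), (9, 2006, Vega, Tai, 18), (9, 2006, Vega, Tai, 34), (9, 2006, Vega, Tai, 35), (9, 2006, Vega, Tai, 9)}
Natural join on mid: {(9, 1982, Nova, Wes, 34, Zed, mkt), (9, 1992, Orion, Uma, 34, Zed, mkt), (9, 2006, Vega, Tai, 34, Zed, mkt)}
Keep only column(s) year: {1982, 1992, 2006}
Union: {1982, 1992, 2006} with {1981, 1982, 1992, 1996} → {1981, 1982, 1992, 1996, 2006}

{1981, 1982, 1992, 1996, 2006}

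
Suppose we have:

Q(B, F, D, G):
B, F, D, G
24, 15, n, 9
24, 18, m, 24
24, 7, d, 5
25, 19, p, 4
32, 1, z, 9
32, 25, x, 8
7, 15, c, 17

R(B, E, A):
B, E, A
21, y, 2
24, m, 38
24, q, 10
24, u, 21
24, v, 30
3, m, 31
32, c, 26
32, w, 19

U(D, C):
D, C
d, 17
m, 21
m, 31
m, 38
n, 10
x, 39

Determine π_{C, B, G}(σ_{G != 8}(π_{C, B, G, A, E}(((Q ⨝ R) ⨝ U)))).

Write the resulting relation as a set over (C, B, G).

{(10, 24, 9), (17, 24, 5), (21, 24, 24), (31, 24, 24), (38, 24, 24)}

Q ⋈ R (natural join on B): {(24, 15, n, 9, m, 38), (24, 15, n, 9, q, 10), (24, 15, n, 9, u, 21), (24, 15, n, 9, v, 30), (24, 18, m, 24, m, 38), (24, 18, m, 24, q, 10), (24, 18, m, 24, u, 21), (24, 18, m, 24, v, 30), (24, 7, d, 5, m, 38), (24, 7, d, 5, q, 10), (24, 7, d, 5, u, 21), (24, 7, d, 5, v, 30), (32, 1, z, 9, c, 26), (32, 1, z, 9, w, 19), (32, 25, x, 8, c, 26), (32, 25, x, 8, w, 19)}
(Q ⨝ R) ⋈ U (natural join on D): {(24, 15, n, 9, m, 38, 10), (24, 15, n, 9, q, 10, 10), (24, 15, n, 9, u, 21, 10), (24, 15, n, 9, v, 30, 10), (24, 18, m, 24, m, 38, 21), (24, 18, m, 24, m, 38, 31), (24, 18, m, 24, m, 38, 38), (24, 18, m, 24, q, 10, 21), (24, 18, m, 24, q, 10, 31), (24, 18, m, 24, q, 10, 38), (24, 18, m, 24, u, 21, 21), (24, 18, m, 24, u, 21, 31), (24, 18, m, 24, u, 21, 38), (24, 18, m, 24, v, 30, 21), (24, 18, m, 24, v, 30, 31), (24, 18, m, 24, v, 30, 38), (24, 7, d, 5, m, 38, 17), (24, 7, d, 5, q, 10, 17), (24, 7, d, 5, u, 21, 17), (24, 7, d, 5, v, 30, 17), (32, 25, x, 8, c, 26, 39), (32, 25, x, 8, w, 19, 39)}
Projecting to C, B, G, A, E: {(10, 24, 9, 10, q), (10, 24, 9, 21, u), (10, 24, 9, 30, v), (10, 24, 9, 38, m), (17, 24, 5, 10, q), (17, 24, 5, 21, u), (17, 24, 5, 30, v), (17, 24, 5, 38, m), (21, 24, 24, 10, q), (21, 24, 24, 21, u), (21, 24, 24, 30, v), (21, 24, 24, 38, m), (31, 24, 24, 10, q), (31, 24, 24, 21, u), (31, 24, 24, 30, v), (31, 24, 24, 38, m), (38, 24, 24, 10, q), (38, 24, 24, 21, u), (38, 24, 24, 30, v), (38, 24, 24, 38, m), (39, 32, 8, 19, w), (39, 32, 8, 26, c)}
Filtering on G != 8 leaves {(10, 24, 9, 10, q), (10, 24, 9, 21, u), (10, 24, 9, 30, v), (10, 24, 9, 38, m), (17, 24, 5, 10, q), (17, 24, 5, 21, u), (17, 24, 5, 30, v), (17, 24, 5, 38, m), (21, 24, 24, 10, q), (21, 24, 24, 21, u), (21, 24, 24, 30, v), (21, 24, 24, 38, m), (31, 24, 24, 10, q), (31, 24, 24, 21, u), (31, 24, 24, 30, v), (31, 24, 24, 38, m), (38, 24, 24, 10, q), (38, 24, 24, 21, u), (38, 24, 24, 30, v), (38, 24, 24, 38, m)}.
Projecting to C, B, G (15 duplicate(s) eliminated): {(10, 24, 9), (17, 24, 5), (21, 24, 24), (31, 24, 24), (38, 24, 24)}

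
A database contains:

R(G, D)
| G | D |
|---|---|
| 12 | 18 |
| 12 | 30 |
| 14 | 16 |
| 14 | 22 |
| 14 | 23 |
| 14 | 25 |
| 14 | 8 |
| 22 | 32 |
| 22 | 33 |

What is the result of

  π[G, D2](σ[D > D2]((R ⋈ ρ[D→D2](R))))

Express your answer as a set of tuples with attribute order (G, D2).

ρ[D→D2]: schema becomes (G, D2); tuples unchanged.
Joining R and ρ[D→D2](R) on G yields {(12, 18, 18), (12, 18, 30), (12, 30, 18), (12, 30, 30), (14, 16, 16), (14, 16, 22), (14, 16, 23), (14, 16, 25), (14, 16, 8), (14, 22, 16), (14, 22, 22), (14, 22, 23), (14, 22, 25), (14, 22, 8), (14, 23, 16), (14, 23, 22), (14, 23, 23), (14, 23, 25), (14, 23, 8), (14, 25, 16), (14, 25, 22), (14, 25, 23), (14, 25, 25), (14, 25, 8), (14, 8, 16), (14, 8, 22), (14, 8, 23), (14, 8, 25), (14, 8, 8), (22, 32, 32), (22, 32, 33), (22, 33, 32), (22, 33, 33)}.
σ[D > D2]: keep tuples satisfying D > D2 → {(12, 30, 18), (14, 16, 8), (14, 22, 16), (14, 22, 8), (14, 23, 16), (14, 23, 22), (14, 23, 8), (14, 25, 16), (14, 25, 22), (14, 25, 23), (14, 25, 8), (22, 33, 32)}
π_{G, D2} gives {(12, 18), (14, 16), (14, 22), (14, 23), (14, 8), (22, 32)} (6 duplicate(s) eliminated).

{(12, 18), (14, 16), (14, 22), (14, 23), (14, 8), (22, 32)}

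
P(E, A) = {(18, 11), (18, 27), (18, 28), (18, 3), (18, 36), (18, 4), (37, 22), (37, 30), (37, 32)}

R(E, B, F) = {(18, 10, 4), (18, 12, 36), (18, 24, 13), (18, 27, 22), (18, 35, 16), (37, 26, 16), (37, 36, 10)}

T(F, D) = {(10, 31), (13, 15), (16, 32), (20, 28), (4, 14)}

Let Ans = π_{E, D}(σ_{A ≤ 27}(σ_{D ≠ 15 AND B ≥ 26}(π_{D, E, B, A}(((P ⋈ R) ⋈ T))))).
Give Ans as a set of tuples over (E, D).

{(18, 32), (37, 31), (37, 32)}

P ⋈ R (natural join on E): {(18, 11, 10, 4), (18, 11, 12, 36), (18, 11, 24, 13), (18, 11, 27, 22), (18, 11, 35, 16), (18, 27, 10, 4), (18, 27, 12, 36), (18, 27, 24, 13), (18, 27, 27, 22), (18, 27, 35, 16), (18, 28, 10, 4), (18, 28, 12, 36), (18, 28, 24, 13), (18, 28, 27, 22), (18, 28, 35, 16), (18, 3, 10, 4), (18, 3, 12, 36), (18, 3, 24, 13), (18, 3, 27, 22), (18, 3, 35, 16), (18, 36, 10, 4), (18, 36, 12, 36), (18, 36, 24, 13), (18, 36, 27, 22), (18, 36, 35, 16), (18, 4, 10, 4), (18, 4, 12, 36), (18, 4, 24, 13), (18, 4, 27, 22), (18, 4, 35, 16), (37, 22, 26, 16), (37, 22, 36, 10), (37, 30, 26, 16), (37, 30, 36, 10), (37, 32, 26, 16), (37, 32, 36, 10)}
(P ⋈ R) ⋈ T (natural join on F): {(18, 11, 10, 4, 14), (18, 11, 24, 13, 15), (18, 11, 35, 16, 32), (18, 27, 10, 4, 14), (18, 27, 24, 13, 15), (18, 27, 35, 16, 32), (18, 28, 10, 4, 14), (18, 28, 24, 13, 15), (18, 28, 35, 16, 32), (18, 3, 10, 4, 14), (18, 3, 24, 13, 15), (18, 3, 35, 16, 32), (18, 36, 10, 4, 14), (18, 36, 24, 13, 15), (18, 36, 35, 16, 32), (18, 4, 10, 4, 14), (18, 4, 24, 13, 15), (18, 4, 35, 16, 32), (37, 22, 26, 16, 32), (37, 22, 36, 10, 31), (37, 30, 26, 16, 32), (37, 30, 36, 10, 31), (37, 32, 26, 16, 32), (37, 32, 36, 10, 31)}
π[D, E, B, A]: project onto (D, E, B, A) → {(14, 18, 10, 11), (14, 18, 10, 27), (14, 18, 10, 28), (14, 18, 10, 3), (14, 18, 10, 36), (14, 18, 10, 4), (15, 18, 24, 11), (15, 18, 24, 27), (15, 18, 24, 28), (15, 18, 24, 3), (15, 18, 24, 36), (15, 18, 24, 4), (31, 37, 36, 22), (31, 37, 36, 30), (31, 37, 36, 32), (32, 18, 35, 11), (32, 18, 35, 27), (32, 18, 35, 28), (32, 18, 35, 3), (32, 18, 35, 36), (32, 18, 35, 4), (32, 37, 26, 22), (32, 37, 26, 30), (32, 37, 26, 32)}
Selection D ≠ 15 AND B ≥ 26: {(31, 37, 36, 22), (31, 37, 36, 30), (31, 37, 36, 32), (32, 18, 35, 11), (32, 18, 35, 27), (32, 18, 35, 28), (32, 18, 35, 3), (32, 18, 35, 36), (32, 18, 35, 4), (32, 37, 26, 22), (32, 37, 26, 30), (32, 37, 26, 32)}
Selection A ≤ 27: {(31, 37, 36, 22), (32, 18, 35, 11), (32, 18, 35, 27), (32, 18, 35, 3), (32, 18, 35, 4), (32, 37, 26, 22)}
π[E, D]: project onto (E, D) (3 duplicate(s) eliminated) → {(18, 32), (37, 31), (37, 32)}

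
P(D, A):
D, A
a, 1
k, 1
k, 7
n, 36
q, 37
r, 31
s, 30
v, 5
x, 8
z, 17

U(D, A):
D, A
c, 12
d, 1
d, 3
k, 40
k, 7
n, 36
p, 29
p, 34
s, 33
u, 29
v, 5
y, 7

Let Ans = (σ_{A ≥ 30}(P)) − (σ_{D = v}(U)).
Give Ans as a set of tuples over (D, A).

σ[A ≥ 30]: keep tuples satisfying A ≥ 30 → {(n, 36), (q, 37), (r, 31), (s, 30)}
σ[D = v]: keep tuples satisfying D = v → {(v, 5)}
Taking the difference: {(n, 36), (q, 37), (r, 31), (s, 30)}

{(n, 36), (q, 37), (r, 31), (s, 30)}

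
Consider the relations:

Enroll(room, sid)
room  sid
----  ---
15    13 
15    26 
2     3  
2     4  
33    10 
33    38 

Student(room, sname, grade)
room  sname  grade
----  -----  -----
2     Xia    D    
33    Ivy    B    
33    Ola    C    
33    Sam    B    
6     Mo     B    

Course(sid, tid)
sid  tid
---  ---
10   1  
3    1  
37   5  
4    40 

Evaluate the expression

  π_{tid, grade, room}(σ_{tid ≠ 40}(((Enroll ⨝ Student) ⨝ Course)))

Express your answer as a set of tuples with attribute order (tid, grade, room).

Enroll ⋈ Student (natural join on room): {(2, 3, Xia, D), (2, 4, Xia, D), (33, 10, Ivy, B), (33, 10, Ola, C), (33, 10, Sam, B), (33, 38, Ivy, B), (33, 38, Ola, C), (33, 38, Sam, B)}
(Enroll ⨝ Student) ⋈ Course (natural join on sid): {(2, 3, Xia, D, 1), (2, 4, Xia, D, 40), (33, 10, Ivy, B, 1), (33, 10, Ola, C, 1), (33, 10, Sam, B, 1)}
σ[tid ≠ 40]: keep tuples satisfying tid ≠ 40 → {(2, 3, Xia, D, 1), (33, 10, Ivy, B, 1), (33, 10, Ola, C, 1), (33, 10, Sam, B, 1)}
Keep only column(s) tid, grade, room (1 duplicate(s) eliminated): {(1, B, 33), (1, C, 33), (1, D, 2)}

{(1, B, 33), (1, C, 33), (1, D, 2)}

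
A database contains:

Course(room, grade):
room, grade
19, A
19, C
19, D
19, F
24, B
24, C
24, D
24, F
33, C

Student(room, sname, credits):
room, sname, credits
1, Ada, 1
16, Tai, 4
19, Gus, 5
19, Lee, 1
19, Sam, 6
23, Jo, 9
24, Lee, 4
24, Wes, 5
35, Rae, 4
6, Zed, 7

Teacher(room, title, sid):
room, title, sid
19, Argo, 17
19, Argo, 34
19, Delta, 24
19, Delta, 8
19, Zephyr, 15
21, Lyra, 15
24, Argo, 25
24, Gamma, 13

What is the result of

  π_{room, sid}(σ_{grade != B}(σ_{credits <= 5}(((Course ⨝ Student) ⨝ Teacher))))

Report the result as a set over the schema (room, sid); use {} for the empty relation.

{(19, 15), (19, 17), (19, 24), (19, 34), (19, 8), (24, 13), (24, 25)}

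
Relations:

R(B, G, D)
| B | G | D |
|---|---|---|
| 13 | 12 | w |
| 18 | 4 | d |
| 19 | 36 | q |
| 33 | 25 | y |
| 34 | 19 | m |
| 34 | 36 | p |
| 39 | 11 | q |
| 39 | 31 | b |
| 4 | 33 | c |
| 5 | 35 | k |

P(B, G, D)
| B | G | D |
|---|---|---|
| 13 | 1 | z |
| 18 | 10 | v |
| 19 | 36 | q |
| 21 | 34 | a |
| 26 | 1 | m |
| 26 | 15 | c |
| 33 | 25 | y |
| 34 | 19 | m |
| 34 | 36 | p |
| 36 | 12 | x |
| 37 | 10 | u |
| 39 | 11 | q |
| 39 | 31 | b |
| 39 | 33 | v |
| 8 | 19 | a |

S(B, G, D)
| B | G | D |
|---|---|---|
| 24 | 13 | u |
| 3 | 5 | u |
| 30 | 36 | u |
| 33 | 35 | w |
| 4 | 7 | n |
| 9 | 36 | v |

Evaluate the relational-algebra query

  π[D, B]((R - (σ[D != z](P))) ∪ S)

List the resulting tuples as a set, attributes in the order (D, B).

{(c, 4), (d, 18), (k, 5), (n, 4), (u, 24), (u, 3), (u, 30), (v, 9), (w, 13), (w, 33)}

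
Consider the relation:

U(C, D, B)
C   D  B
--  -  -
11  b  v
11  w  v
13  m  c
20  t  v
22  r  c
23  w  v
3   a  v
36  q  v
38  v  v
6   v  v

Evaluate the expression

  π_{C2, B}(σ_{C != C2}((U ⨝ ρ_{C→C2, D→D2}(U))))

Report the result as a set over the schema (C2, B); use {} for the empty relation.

ρ[C→C2, D→D2]: schema becomes (C2, D2, B); tuples unchanged.
Natural join on B: {(11, b, v, 11, b), (11, b, v, 11, w), (11, b, v, 20, t), (11, b, v, 23, w), (11, b, v, 3, a), (11, b, v, 36, q), (11, b, v, 38, v), (11, b, v, 6, v), (11, w, v, 11, b), (11, w, v, 11, w), (11, w, v, 20, t), (11, w, v, 23, w), (11, w, v, 3, a), (11, w, v, 36, q), (11, w, v, 38, v), (11, w, v, 6, v), (13, m, c, 13, m), (13, m, c, 22, r), (20, t, v, 11, b), (20, t, v, 11, w), (20, t, v, 20, t), (20, t, v, 23, w), (20, t, v, 3, a), (20, t, v, 36, q), (20, t, v, 38, v), (20, t, v, 6, v), (22, r, c, 13, m), (22, r, c, 22, r), (23, w, v, 11, b), (23, w, v, 11, w), (23, w, v, 20, t), (23, w, v, 23, w), (23, w, v, 3, a), (23, w, v, 36, q), (23, w, v, 38, v), (23, w, v, 6, v), (3, a, v, 11, b), (3, a, v, 11, w), (3, a, v, 20, t), (3, a, v, 23, w), (3, a, v, 3, a), (3, a, v, 36, q), (3, a, v, 38, v), (3, a, v, 6, v), (36, q, v, 11, b), (36, q, v, 11, w), (36, q, v, 20, t), (36, q, v, 23, w), (36, q, v, 3, a), (36, q, v, 36, q), (36, q, v, 38, v), (36, q, v, 6, v), (38, v, v, 11, b), (38, v, v, 11, w), (38, v, v, 20, t), (38, v, v, 23, w), (38, v, v, 3, a), (38, v, v, 36, q), (38, v, v, 38, v), (38, v, v, 6, v), (6, v, v, 11, b), (6, v, v, 11, w), (6, v, v, 20, t), (6, v, v, 23, w), (6, v, v, 3, a), (6, v, v, 36, q), (6, v, v, 38, v), (6, v, v, 6, v)}
Filtering on C != C2 leaves {(11, b, v, 20, t), (11, b, v, 23, w), (11, b, v, 3, a), (11, b, v, 36, q), (11, b, v, 38, v), (11, b, v, 6, v), (11, w, v, 20, t), (11, w, v, 23, w), (11, w, v, 3, a), (11, w, v, 36, q), (11, w, v, 38, v), (11, w, v, 6, v), (13, m, c, 22, r), (20, t, v, 11, b), (20, t, v, 11, w), (20, t, v, 23, w), (20, t, v, 3, a), (20, t, v, 36, q), (20, t, v, 38, v), (20, t, v, 6, v), (22, r, c, 13, m), (23, w, v, 11, b), (23, w, v, 11, w), (23, w, v, 20, t), (23, w, v, 3, a), (23, w, v, 36, q), (23, w, v, 38, v), (23, w, v, 6, v), (3, a, v, 11, b), (3, a, v, 11, w), (3, a, v, 20, t), (3, a, v, 23, w), (3, a, v, 36, q), (3, a, v, 38, v), (3, a, v, 6, v), (36, q, v, 11, b), (36, q, v, 11, w), (36, q, v, 20, t), (36, q, v, 23, w), (36, q, v, 3, a), (36, q, v, 38, v), (36, q, v, 6, v), (38, v, v, 11, b), (38, v, v, 11, w), (38, v, v, 20, t), (38, v, v, 23, w), (38, v, v, 3, a), (38, v, v, 36, q), (38, v, v, 6, v), (6, v, v, 11, b), (6, v, v, 11, w), (6, v, v, 20, t), (6, v, v, 23, w), (6, v, v, 3, a), (6, v, v, 36, q), (6, v, v, 38, v)}.
Keep only column(s) C2, B (47 duplicate(s) eliminated): {(11, v), (13, c), (20, v), (22, c), (23, v), (3, v), (36, v), (38, v), (6, v)}

{(11, v), (13, c), (20, v), (22, c), (23, v), (3, v), (36, v), (38, v), (6, v)}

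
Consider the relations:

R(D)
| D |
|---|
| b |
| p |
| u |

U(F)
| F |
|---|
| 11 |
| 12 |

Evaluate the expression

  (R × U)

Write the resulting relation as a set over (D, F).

{(b, 11), (b, 12), (p, 11), (p, 12), (u, 11), (u, 12)}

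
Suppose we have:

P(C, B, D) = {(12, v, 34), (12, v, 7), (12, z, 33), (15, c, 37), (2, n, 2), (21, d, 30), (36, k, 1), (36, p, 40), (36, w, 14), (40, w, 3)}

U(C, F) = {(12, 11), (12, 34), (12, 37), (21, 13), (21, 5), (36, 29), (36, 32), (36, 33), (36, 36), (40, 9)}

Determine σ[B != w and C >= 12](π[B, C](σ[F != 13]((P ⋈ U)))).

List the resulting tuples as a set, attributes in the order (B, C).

{(d, 21), (k, 36), (p, 36), (v, 12), (z, 12)}

P ⋈ U (natural join on C): {(12, v, 34, 11), (12, v, 34, 34), (12, v, 34, 37), (12, v, 7, 11), (12, v, 7, 34), (12, v, 7, 37), (12, z, 33, 11), (12, z, 33, 34), (12, z, 33, 37), (21, d, 30, 13), (21, d, 30, 5), (36, k, 1, 29), (36, k, 1, 32), (36, k, 1, 33), (36, k, 1, 36), (36, p, 40, 29), (36, p, 40, 32), (36, p, 40, 33), (36, p, 40, 36), (36, w, 14, 29), (36, w, 14, 32), (36, w, 14, 33), (36, w, 14, 36), (40, w, 3, 9)}
σ[F != 13]: keep tuples satisfying F != 13 → {(12, v, 34, 11), (12, v, 34, 34), (12, v, 34, 37), (12, v, 7, 11), (12, v, 7, 34), (12, v, 7, 37), (12, z, 33, 11), (12, z, 33, 34), (12, z, 33, 37), (21, d, 30, 5), (36, k, 1, 29), (36, k, 1, 32), (36, k, 1, 33), (36, k, 1, 36), (36, p, 40, 29), (36, p, 40, 32), (36, p, 40, 33), (36, p, 40, 36), (36, w, 14, 29), (36, w, 14, 32), (36, w, 14, 33), (36, w, 14, 36), (40, w, 3, 9)}
π_{B, C} gives {(d, 21), (k, 36), (p, 36), (v, 12), (w, 36), (w, 40), (z, 12)} (16 duplicate(s) eliminated).
σ[B != w and C >= 12]: keep tuples satisfying B != w and C >= 12 → {(d, 21), (k, 36), (p, 36), (v, 12), (z, 12)}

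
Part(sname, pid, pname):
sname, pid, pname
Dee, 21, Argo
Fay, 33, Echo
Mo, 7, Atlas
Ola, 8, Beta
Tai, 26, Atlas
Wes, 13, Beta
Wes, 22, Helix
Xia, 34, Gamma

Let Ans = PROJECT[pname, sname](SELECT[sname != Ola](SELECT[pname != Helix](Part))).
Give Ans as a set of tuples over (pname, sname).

{(Argo, Dee), (Atlas, Mo), (Atlas, Tai), (Beta, Wes), (Echo, Fay), (Gamma, Xia)}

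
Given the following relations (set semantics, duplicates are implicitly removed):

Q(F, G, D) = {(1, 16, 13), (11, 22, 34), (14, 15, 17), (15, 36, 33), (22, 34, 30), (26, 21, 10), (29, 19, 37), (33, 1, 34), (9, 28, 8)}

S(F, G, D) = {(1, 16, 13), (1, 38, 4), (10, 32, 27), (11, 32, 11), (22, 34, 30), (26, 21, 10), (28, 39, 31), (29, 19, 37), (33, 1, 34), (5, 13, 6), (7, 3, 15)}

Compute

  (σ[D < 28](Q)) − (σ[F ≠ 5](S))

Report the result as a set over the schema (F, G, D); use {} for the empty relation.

Filtering on D < 28 leaves {(1, 16, 13), (14, 15, 17), (26, 21, 10), (9, 28, 8)}.
Filtering on F ≠ 5 leaves {(1, 16, 13), (1, 38, 4), (10, 32, 27), (11, 32, 11), (22, 34, 30), (26, 21, 10), (28, 39, 31), (29, 19, 37), (33, 1, 34), (7, 3, 15)}.
Difference: {(1, 16, 13), (14, 15, 17), (26, 21, 10), (9, 28, 8)} with {(1, 16, 13), (1, 38, 4), (10, 32, 27), (11, 32, 11), (22, 34, 30), (26, 21, 10), (28, 39, 31), (29, 19, 37), (33, 1, 34), (7, 3, 15)} → {(14, 15, 17), (9, 28, 8)}

{(14, 15, 17), (9, 28, 8)}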